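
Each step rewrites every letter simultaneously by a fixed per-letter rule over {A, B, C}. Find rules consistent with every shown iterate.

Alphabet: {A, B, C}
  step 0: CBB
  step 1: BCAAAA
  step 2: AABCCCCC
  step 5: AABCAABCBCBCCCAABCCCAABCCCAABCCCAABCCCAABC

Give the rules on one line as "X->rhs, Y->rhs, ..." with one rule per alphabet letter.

A->C, B->AA, C->BC

  step 1 ⇒ step 2: BCAAAA ⇒ AA·BC·C·C·C·C
    A ↦ C
    B ↦ AA
    C ↦ BC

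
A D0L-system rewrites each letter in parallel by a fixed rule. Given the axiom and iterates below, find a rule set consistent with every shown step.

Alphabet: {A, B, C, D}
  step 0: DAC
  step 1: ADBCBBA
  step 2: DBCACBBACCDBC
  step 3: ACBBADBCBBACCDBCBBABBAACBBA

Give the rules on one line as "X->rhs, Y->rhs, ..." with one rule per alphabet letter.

  step 2 ⇒ step 3: DBCACBBACCDBC ⇒ A·C·BBA·DBC·BBA·C·C·DBC·BBA·BBA·A·C·BBA
    A ↦ DBC
    B ↦ C
    C ↦ BBA
    D ↦ A

A->DBC, B->C, C->BBA, D->A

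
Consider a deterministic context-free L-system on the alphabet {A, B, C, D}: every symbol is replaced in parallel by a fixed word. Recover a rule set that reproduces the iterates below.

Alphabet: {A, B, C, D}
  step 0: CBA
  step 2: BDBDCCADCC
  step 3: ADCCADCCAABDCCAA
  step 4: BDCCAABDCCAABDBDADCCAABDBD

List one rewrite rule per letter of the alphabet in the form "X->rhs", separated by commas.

A->BD, B->AD, C->A, D->CC

  step 3 ⇒ step 4: ADCCADCCAABDCCAA ⇒ BD·CC·A·A·BD·CC·A·A·BD·BD·AD·CC·A·A·BD·BD
    A ↦ BD
    B ↦ AD
    C ↦ A
    D ↦ CC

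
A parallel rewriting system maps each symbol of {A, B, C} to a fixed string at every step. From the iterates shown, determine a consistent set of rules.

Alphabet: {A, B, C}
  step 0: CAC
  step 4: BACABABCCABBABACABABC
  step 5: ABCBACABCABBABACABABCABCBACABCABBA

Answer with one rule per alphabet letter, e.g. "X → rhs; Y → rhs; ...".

A->C, B->AB, C->BA

  step 4 ⇒ step 5: BACABABCCABBABACABABC ⇒ AB·C·BA·C·AB·C·AB·BA·BA·C·AB·AB·C·AB·C·BA·C·AB·C·AB·BA
    A ↦ C
    B ↦ AB
    C ↦ BA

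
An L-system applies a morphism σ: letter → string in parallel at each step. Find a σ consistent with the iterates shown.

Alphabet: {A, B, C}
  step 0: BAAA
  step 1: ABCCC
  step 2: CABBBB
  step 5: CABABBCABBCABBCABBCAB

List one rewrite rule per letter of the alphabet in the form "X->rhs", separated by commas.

  step 1 ⇒ step 2: ABCCC ⇒ C·AB·B·B·B
    A ↦ C
    B ↦ AB
    C ↦ B

A->C, B->AB, C->B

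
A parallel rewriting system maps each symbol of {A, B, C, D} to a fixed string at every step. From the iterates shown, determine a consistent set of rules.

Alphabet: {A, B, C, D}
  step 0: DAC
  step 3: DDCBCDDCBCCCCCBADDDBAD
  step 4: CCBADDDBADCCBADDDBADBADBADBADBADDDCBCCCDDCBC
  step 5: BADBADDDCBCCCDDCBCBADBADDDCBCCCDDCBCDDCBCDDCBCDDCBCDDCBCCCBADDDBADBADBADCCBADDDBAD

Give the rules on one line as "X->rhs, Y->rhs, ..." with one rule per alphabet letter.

A->CB, B->DD, C->BAD, D->C

  step 4 ⇒ step 5: CCBADDDBADCCBADDDBADBADBADBADBADDDCBCCCDDCBC ⇒ BAD·BAD·DD·CB·C·C·C·DD·CB·C·BAD·BAD·DD·CB·C·C·C·DD·CB·C·DD·CB·C·DD·CB·C·DD·CB·C·DD·CB·C·C·C·BAD·DD·BAD·BAD·BAD·C·C·BAD·DD·BAD
    A ↦ CB
    B ↦ DD
    C ↦ BAD
    D ↦ C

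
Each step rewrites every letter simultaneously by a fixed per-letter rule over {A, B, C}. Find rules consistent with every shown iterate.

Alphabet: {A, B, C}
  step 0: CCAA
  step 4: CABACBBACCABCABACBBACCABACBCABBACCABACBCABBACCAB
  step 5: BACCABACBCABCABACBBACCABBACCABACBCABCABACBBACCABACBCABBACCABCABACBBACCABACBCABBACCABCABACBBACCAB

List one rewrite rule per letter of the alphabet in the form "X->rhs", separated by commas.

A->AC, B->CAB, C->B

  step 4 ⇒ step 5: CABACBBACCABCABACBBACCABACBCABBACCABACBCABBACCAB ⇒ B·AC·CAB·AC·B·CAB·CAB·AC·B·B·AC·CAB·B·AC·CAB·AC·B·CAB·CAB·AC·B·B·AC·CAB·AC·B·CAB·B·AC·CAB·CAB·AC·B·B·AC·CAB·AC·B·CAB·B·AC·CAB·CAB·AC·B·B·AC·CAB
    A ↦ AC
    B ↦ CAB
    C ↦ B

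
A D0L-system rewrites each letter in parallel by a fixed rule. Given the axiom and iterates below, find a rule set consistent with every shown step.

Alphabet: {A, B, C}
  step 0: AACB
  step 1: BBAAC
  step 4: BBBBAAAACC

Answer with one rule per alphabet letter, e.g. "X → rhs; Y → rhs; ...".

A->B, B->C, C->AA

  step 0 ⇒ step 1: AACB ⇒ B·B·AA·C
    A ↦ B
    B ↦ C
    C ↦ AA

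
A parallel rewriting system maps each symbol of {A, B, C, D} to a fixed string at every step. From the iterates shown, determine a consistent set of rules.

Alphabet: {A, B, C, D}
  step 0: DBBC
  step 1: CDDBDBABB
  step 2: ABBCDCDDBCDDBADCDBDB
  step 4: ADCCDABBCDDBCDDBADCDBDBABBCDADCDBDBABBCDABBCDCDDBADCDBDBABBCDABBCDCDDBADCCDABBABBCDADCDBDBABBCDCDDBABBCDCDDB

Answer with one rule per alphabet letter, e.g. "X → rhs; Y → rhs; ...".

  step 1 ⇒ step 2: CDDBDBABB ⇒ ABB·CD·CD·DB·CD·DB·ADC·DB·DB
    A ↦ ADC
    B ↦ DB
    C ↦ ABB
    D ↦ CD

A->ADC, B->DB, C->ABB, D->CD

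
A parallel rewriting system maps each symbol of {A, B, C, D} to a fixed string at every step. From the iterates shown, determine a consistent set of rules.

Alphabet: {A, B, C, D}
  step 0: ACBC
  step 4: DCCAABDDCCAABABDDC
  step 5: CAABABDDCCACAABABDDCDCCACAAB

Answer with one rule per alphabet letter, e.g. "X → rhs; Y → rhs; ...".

  step 4 ⇒ step 5: DCCAABDDCCAABABDDC ⇒ CA·AB·AB·D·D·C·CA·CA·AB·AB·D·D·C·D·C·CA·CA·AB
    A ↦ D
    B ↦ C
    C ↦ AB
    D ↦ CA

A->D, B->C, C->AB, D->CA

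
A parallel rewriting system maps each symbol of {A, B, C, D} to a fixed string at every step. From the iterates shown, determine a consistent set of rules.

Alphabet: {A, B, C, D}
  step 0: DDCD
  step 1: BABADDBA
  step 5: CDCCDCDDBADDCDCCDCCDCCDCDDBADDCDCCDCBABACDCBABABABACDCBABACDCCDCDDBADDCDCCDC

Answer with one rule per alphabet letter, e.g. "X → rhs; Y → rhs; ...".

  step 0 ⇒ step 1: DDCD ⇒ BA·BA·DD·BA
    C ↦ DD
    D ↦ BA
    A ↦ DC  (constrained at step 1)
    B ↦ C  (constrained at step 1)

A->DC, B->C, C->DD, D->BA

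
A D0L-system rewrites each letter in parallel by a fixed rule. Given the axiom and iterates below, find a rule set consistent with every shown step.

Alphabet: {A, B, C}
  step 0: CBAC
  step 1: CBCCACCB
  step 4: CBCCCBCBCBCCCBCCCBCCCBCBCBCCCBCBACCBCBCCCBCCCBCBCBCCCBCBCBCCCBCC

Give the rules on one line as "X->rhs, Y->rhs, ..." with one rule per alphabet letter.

  step 0 ⇒ step 1: CBAC ⇒ CB·CC·AC·CB
    A ↦ AC
    B ↦ CC
    C ↦ CB

A->AC, B->CC, C->CB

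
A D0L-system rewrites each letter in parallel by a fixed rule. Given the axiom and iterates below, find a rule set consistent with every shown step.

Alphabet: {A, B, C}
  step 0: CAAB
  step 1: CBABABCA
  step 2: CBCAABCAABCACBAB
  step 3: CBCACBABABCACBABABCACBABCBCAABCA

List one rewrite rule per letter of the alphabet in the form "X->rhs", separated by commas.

  step 2 ⇒ step 3: CBCAABCAABCACBAB ⇒ CB·CA·CB·AB·AB·CA·CB·AB·AB·CA·CB·AB·CB·CA·AB·CA
    A ↦ AB
    B ↦ CA
    C ↦ CB

A->AB, B->CA, C->CB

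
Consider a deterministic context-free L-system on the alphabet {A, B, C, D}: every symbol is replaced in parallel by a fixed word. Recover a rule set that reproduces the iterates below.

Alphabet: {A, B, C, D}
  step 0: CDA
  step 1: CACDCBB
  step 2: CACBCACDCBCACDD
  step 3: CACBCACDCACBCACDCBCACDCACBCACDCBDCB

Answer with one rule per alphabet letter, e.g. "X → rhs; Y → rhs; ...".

  step 2 ⇒ step 3: CACBCACDCBCACDD ⇒ CAC·B·CAC·D·CAC·B·CAC·DCB·CAC·D·CAC·B·CAC·DCB·DCB
    A ↦ B
    B ↦ D
    C ↦ CAC
    D ↦ DCB

A->B, B->D, C->CAC, D->DCB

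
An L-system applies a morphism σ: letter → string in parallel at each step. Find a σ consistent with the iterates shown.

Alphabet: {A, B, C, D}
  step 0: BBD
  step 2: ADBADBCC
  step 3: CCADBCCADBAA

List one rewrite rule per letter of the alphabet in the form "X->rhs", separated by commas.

A->CC, B->DB, C->A, D->A

  step 2 ⇒ step 3: ADBADBCC ⇒ CC·A·DB·CC·A·DB·A·A
    A ↦ CC
    B ↦ DB
    C ↦ A
    D ↦ A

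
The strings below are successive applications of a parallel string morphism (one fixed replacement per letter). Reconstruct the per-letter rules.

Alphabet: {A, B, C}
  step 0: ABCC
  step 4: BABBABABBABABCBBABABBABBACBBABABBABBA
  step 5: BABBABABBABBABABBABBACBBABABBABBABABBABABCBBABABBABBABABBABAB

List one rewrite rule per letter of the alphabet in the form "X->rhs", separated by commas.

A->B, B->BA, C->CB

  step 4 ⇒ step 5: BABBABABBABABCBBABABBABBACBBABABBABBA ⇒ BA·B·BA·BA·B·BA·B·BA·BA·B·BA·B·BA·CB·BA·BA·B·BA·B·BA·BA·B·BA·BA·B·CB·BA·BA·B·BA·B·BA·BA·B·BA·BA·B
    A ↦ B
    B ↦ BA
    C ↦ CB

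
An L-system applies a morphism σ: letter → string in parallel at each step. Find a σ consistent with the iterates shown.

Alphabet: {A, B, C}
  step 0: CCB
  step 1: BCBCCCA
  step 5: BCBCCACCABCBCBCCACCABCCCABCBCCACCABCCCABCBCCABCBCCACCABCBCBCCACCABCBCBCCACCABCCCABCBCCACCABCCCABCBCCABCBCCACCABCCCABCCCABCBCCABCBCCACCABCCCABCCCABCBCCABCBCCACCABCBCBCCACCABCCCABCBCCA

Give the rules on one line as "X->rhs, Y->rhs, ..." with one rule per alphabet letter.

  step 0 ⇒ step 1: CCB ⇒ BC·BC·CCA
    B ↦ CCA
    C ↦ BC
    A ↦ CA  (constrained at step 1)

A->CA, B->CCA, C->BC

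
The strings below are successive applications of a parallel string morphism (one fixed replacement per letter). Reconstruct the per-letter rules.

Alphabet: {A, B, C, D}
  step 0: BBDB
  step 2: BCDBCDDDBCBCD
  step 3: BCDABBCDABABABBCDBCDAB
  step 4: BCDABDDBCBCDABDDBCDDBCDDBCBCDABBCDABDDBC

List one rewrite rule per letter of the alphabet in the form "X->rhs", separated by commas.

A->DD, B->BC, C->D, D->AB

  step 3 ⇒ step 4: BCDABBCDABABABBCDBCDAB ⇒ BC·D·AB·DD·BC·BC·D·AB·DD·BC·DD·BC·DD·BC·BC·D·AB·BC·D·AB·DD·BC
    A ↦ DD
    B ↦ BC
    C ↦ D
    D ↦ AB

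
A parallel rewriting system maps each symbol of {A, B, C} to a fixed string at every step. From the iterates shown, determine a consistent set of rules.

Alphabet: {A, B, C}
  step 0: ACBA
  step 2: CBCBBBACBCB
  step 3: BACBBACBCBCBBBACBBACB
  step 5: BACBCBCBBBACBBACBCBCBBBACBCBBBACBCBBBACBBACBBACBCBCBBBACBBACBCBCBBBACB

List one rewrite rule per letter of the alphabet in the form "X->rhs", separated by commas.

  step 2 ⇒ step 3: CBCBBBACBCB ⇒ BA·CB·BA·CB·CB·CB·B·BA·CB·BA·CB
    A ↦ B
    B ↦ CB
    C ↦ BA

A->B, B->CB, C->BA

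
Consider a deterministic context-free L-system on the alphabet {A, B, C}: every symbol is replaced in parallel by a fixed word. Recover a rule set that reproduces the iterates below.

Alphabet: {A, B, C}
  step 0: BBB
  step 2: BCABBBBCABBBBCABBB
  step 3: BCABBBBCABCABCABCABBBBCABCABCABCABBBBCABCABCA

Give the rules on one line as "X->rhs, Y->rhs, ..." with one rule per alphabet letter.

  step 2 ⇒ step 3: BCABBBBCABBBBCABBB ⇒ BCA·B·BB·BCA·BCA·BCA·BCA·B·BB·BCA·BCA·BCA·BCA·B·BB·BCA·BCA·BCA
    A ↦ BB
    B ↦ BCA
    C ↦ B

A->BB, B->BCA, C->B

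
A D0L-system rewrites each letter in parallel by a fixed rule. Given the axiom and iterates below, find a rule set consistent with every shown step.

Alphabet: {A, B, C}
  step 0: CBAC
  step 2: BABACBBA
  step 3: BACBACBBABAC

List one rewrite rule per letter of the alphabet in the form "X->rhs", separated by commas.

A->C, B->BA, C->B

  step 2 ⇒ step 3: BABACBBA ⇒ BA·C·BA·C·B·BA·BA·C
    A ↦ C
    B ↦ BA
    C ↦ B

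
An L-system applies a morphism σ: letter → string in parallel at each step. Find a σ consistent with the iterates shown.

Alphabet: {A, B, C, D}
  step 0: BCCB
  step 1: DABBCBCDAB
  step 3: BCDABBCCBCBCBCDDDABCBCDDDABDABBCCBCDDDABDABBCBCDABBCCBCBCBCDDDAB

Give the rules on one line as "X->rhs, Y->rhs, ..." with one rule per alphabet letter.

A->CDD, B->DAB, C->BC, D->CB

  step 0 ⇒ step 1: BCCB ⇒ DAB·BC·BC·DAB
    B ↦ DAB
    C ↦ BC
    A ↦ CDD  (constrained at step 1)
    D ↦ CB  (constrained at step 1)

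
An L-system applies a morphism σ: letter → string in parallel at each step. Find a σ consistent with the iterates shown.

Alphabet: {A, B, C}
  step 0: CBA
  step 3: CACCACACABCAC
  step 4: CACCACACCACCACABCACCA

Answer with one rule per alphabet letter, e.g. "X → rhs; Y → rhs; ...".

A->C, B->AB, C->CA

  step 3 ⇒ step 4: CACCACACABCAC ⇒ CA·C·CA·CA·C·CA·C·CA·C·AB·CA·C·CA
    A ↦ C
    B ↦ AB
    C ↦ CA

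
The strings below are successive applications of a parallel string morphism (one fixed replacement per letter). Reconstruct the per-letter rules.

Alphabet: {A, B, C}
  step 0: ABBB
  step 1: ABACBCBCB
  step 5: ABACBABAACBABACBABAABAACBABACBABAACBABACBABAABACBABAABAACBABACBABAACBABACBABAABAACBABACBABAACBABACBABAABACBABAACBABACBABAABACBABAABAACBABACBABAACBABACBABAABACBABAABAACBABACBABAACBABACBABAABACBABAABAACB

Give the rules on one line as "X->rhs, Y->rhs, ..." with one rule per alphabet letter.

A->ABA, B->CB, C->A

  step 0 ⇒ step 1: ABBB ⇒ ABA·CB·CB·CB
    A ↦ ABA
    B ↦ CB
    C ↦ A  (constrained at step 1)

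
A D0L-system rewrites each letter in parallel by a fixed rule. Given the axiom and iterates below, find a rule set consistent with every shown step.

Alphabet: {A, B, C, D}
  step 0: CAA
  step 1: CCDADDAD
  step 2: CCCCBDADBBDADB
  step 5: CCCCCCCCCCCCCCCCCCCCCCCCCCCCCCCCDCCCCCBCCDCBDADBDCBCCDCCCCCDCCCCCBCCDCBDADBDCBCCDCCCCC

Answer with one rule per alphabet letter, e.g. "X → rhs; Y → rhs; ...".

A->DAD, B->DC, C->CC, D->B

  step 1 ⇒ step 2: CCDADDAD ⇒ CC·CC·B·DAD·B·B·DAD·B
    A ↦ DAD
    C ↦ CC
    D ↦ B
    B ↦ DC  (constrained at step 2)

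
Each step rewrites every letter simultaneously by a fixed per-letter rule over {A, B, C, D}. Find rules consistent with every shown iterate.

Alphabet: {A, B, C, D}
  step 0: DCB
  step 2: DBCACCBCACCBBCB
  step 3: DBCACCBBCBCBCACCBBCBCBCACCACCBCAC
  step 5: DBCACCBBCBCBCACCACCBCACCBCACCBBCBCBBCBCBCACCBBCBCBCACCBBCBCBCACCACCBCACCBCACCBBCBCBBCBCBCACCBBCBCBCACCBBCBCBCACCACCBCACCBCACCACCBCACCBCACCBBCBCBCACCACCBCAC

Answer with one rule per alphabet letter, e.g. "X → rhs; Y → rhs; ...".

  step 2 ⇒ step 3: DBCACCBCACCBBCB ⇒ DB·CAC·CB·B·CB·CB·CAC·CB·B·CB·CB·CAC·CAC·CB·CAC
    A ↦ B
    B ↦ CAC
    C ↦ CB
    D ↦ DB

A->B, B->CAC, C->CB, D->DB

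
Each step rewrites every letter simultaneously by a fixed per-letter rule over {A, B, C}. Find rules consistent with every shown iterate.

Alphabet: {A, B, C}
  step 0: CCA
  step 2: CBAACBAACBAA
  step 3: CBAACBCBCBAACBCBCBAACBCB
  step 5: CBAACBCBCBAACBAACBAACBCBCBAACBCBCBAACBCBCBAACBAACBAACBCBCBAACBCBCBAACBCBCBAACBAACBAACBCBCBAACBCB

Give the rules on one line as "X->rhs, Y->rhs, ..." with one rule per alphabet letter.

A->CB, B->AA, C->CB

  step 2 ⇒ step 3: CBAACBAACBAA ⇒ CB·AA·CB·CB·CB·AA·CB·CB·CB·AA·CB·CB
    A ↦ CB
    B ↦ AA
    C ↦ CB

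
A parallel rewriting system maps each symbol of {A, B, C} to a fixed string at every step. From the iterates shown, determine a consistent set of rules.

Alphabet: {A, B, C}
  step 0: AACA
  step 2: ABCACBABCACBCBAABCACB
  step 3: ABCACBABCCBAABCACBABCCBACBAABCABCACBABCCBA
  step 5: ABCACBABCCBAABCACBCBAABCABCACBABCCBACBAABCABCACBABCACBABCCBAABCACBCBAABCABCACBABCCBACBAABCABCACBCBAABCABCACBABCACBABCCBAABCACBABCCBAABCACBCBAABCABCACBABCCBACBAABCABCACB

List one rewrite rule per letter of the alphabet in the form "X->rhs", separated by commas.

  step 2 ⇒ step 3: ABCACBABCACBCBAABCACB ⇒ ABC·A·CB·ABC·CB·A·ABC·A·CB·ABC·CB·A·CB·A·ABC·ABC·A·CB·ABC·CB·A
    A ↦ ABC
    B ↦ A
    C ↦ CB

A->ABC, B->A, C->CB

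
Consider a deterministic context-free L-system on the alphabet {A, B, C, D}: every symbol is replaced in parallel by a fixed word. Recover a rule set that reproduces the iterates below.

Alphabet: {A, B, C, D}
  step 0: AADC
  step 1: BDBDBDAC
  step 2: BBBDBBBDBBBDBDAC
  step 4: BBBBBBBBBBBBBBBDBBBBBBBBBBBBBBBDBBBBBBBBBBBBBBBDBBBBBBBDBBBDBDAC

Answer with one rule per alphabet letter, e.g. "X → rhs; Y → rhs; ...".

  step 1 ⇒ step 2: BDBDBDAC ⇒ BB·BD·BB·BD·BB·BD·BD·AC
    A ↦ BD
    B ↦ BB
    C ↦ AC
    D ↦ BD

A->BD, B->BB, C->AC, D->BD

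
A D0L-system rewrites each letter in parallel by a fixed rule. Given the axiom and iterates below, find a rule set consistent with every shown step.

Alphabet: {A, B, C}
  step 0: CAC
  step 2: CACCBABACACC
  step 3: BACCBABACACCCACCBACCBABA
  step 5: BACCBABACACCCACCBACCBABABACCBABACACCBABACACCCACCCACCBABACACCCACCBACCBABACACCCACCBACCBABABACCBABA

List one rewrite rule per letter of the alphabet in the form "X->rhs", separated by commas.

  step 2 ⇒ step 3: CACCBABACACC ⇒ BA·CC·BA·BA·CA·CC·CA·CC·BA·CC·BA·BA
    A ↦ CC
    B ↦ CA
    C ↦ BA

A->CC, B->CA, C->BA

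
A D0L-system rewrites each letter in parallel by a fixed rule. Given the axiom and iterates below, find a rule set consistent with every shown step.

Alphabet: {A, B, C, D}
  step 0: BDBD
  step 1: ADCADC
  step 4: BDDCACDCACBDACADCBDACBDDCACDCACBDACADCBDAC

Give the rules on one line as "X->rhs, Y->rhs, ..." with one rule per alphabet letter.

  step 0 ⇒ step 1: BDBD ⇒ A·DC·A·DC
    B ↦ A
    D ↦ DC
    A ↦ BD  (constrained at step 1)
    C ↦ AC  (constrained at step 1)

A->BD, B->A, C->AC, D->DC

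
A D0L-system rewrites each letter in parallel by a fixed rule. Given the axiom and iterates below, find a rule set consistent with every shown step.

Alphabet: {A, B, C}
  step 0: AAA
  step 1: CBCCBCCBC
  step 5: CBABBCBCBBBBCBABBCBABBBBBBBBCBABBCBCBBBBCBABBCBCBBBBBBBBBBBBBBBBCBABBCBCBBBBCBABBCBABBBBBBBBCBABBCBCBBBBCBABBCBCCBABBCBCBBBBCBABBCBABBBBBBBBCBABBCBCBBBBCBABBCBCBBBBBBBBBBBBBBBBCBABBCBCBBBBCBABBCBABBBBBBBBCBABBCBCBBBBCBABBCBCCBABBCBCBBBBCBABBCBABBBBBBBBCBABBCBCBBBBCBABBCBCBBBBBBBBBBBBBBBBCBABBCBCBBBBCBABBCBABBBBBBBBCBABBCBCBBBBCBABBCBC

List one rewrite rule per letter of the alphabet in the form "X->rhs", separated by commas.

A->CBC, B->BB, C->CBA

  step 0 ⇒ step 1: AAA ⇒ CBC·CBC·CBC
    A ↦ CBC
    B ↦ BB  (constrained at step 1)
    C ↦ CBA  (constrained at step 1)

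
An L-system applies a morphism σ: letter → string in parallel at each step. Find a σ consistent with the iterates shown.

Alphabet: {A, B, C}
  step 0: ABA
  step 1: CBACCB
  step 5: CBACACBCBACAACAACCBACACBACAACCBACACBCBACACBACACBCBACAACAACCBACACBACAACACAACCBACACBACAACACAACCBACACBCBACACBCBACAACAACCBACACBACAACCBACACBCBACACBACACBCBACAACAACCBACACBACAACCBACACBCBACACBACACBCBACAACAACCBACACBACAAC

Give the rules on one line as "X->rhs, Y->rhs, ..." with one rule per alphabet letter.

  step 0 ⇒ step 1: ABA ⇒ CB·AC·CB
    A ↦ CB
    B ↦ AC
    C ↦ ACA  (constrained at step 1)

A->CB, B->AC, C->ACA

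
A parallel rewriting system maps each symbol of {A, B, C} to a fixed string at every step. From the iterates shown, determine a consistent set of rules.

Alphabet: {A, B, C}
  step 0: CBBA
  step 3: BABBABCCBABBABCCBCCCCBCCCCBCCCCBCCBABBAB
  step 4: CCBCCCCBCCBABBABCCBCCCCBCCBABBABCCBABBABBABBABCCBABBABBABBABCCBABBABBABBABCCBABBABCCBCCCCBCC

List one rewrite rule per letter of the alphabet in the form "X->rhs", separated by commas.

  step 3 ⇒ step 4: BABBABCCBABBABCCBCCCCBCCCCBCCCCBCCBABBAB ⇒ CC·B·CC·CC·B·CC·BAB·BAB·CC·B·CC·CC·B·CC·BAB·BAB·CC·BAB·BAB·BAB·BAB·CC·BAB·BAB·BAB·BAB·CC·BAB·BAB·BAB·BAB·CC·BAB·BAB·CC·B·CC·CC·B·CC
    A ↦ B
    B ↦ CC
    C ↦ BAB

A->B, B->CC, C->BAB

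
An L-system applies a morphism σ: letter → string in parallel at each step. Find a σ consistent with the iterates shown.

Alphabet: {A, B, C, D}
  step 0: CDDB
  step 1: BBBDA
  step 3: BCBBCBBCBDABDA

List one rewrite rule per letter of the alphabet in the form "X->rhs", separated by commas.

A->CB, B->DA, C->B, D->B

  step 0 ⇒ step 1: CDDB ⇒ B·B·B·DA
    B ↦ DA
    C ↦ B
    D ↦ B
    A ↦ CB  (constrained at step 1)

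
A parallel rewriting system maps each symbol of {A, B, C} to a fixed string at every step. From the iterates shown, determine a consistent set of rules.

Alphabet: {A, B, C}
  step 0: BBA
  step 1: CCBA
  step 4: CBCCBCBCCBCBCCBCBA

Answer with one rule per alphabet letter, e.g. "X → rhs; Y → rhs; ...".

A->BA, B->C, C->CB

  step 0 ⇒ step 1: BBA ⇒ C·C·BA
    A ↦ BA
    B ↦ C
    C ↦ CB  (constrained at step 1)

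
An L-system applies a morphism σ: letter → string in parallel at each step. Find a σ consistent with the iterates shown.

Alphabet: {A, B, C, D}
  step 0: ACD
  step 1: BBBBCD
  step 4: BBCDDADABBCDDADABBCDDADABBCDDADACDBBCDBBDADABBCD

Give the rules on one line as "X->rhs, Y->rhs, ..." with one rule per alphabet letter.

  step 0 ⇒ step 1: ACD ⇒ BB·BB·CD
    A ↦ BB
    C ↦ BB
    D ↦ CD
    B ↦ DA  (constrained at step 1)

A->BB, B->DA, C->BB, D->CD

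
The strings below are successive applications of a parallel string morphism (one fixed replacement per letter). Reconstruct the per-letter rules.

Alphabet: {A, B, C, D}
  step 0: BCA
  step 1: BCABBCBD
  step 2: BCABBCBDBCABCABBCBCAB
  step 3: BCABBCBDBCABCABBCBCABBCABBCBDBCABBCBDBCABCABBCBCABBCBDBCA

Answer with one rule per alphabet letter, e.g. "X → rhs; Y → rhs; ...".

  step 2 ⇒ step 3: BCABBCBDBCABCABBCBCAB ⇒ BCA·BBC·BD·BCA·BCA·BBC·BCA·B·BCA·BBC·BD·BCA·BBC·BD·BCA·BCA·BBC·BCA·BBC·BD·BCA
    A ↦ BD
    B ↦ BCA
    C ↦ BBC
    D ↦ B

A->BD, B->BCA, C->BBC, D->B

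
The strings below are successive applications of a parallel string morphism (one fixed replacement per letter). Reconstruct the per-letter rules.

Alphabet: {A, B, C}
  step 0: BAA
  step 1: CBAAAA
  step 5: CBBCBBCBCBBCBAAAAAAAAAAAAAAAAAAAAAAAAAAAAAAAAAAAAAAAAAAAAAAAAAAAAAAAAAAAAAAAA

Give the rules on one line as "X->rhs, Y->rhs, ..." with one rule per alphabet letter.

A->AA, B->CB, C->B

  step 0 ⇒ step 1: BAA ⇒ CB·AA·AA
    A ↦ AA
    B ↦ CB
    C ↦ B  (constrained at step 1)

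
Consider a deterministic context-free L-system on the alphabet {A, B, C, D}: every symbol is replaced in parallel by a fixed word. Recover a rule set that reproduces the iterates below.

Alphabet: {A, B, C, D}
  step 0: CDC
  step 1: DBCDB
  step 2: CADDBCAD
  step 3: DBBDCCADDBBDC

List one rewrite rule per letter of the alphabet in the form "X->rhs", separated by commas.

A->BD, B->AD, C->DB, D->C

  step 2 ⇒ step 3: CADDBCAD ⇒ DB·BD·C·C·AD·DB·BD·C
    A ↦ BD
    B ↦ AD
    C ↦ DB
    D ↦ C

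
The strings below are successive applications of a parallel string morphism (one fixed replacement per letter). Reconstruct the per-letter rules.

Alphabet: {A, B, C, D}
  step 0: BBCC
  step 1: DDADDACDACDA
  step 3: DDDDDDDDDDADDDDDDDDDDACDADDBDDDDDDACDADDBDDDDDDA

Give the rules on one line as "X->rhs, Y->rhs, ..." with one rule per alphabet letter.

  step 0 ⇒ step 1: BBCC ⇒ DDA·DDA·CDA·CDA
    B ↦ DDA
    C ↦ CDA
    A ↦ B  (constrained at step 1)
    D ↦ DD  (constrained at step 1)

A->B, B->DDA, C->CDA, D->DD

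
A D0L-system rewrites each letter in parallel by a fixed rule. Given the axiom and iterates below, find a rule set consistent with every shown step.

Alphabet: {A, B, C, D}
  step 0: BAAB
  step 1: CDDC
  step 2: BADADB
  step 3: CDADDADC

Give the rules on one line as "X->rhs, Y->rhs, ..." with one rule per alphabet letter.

A->D, B->C, C->B, D->AD

  step 2 ⇒ step 3: BADADB ⇒ C·D·AD·D·AD·C
    A ↦ D
    B ↦ C
    D ↦ AD
  step 1 ⇒ step 2: CDDC ⇒ B·AD·AD·B
    C ↦ B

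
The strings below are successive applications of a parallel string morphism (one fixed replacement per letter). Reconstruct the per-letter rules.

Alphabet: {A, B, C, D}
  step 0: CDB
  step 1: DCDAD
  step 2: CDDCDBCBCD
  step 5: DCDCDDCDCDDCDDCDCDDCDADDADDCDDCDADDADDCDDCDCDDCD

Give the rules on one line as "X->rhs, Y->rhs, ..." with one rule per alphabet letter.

A->BCB, B->AD, C->D, D->CD

  step 1 ⇒ step 2: DCDAD ⇒ CD·D·CD·BCB·CD
    A ↦ BCB
    C ↦ D
    D ↦ CD
  step 0 ⇒ step 1: CDB ⇒ D·CD·AD
    B ↦ AD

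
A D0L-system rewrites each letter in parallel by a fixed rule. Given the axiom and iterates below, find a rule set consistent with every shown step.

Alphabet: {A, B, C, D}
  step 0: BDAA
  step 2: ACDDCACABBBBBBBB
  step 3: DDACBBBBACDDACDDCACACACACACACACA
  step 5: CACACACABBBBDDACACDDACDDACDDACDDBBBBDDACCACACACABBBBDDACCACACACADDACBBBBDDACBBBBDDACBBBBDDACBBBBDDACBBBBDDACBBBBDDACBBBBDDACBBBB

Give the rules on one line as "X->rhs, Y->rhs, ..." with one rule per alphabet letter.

  step 2 ⇒ step 3: ACDDCACABBBBBBBB ⇒ DD·AC·BB·BB·AC·DD·AC·DD·CA·CA·CA·CA·CA·CA·CA·CA
    A ↦ DD
    B ↦ CA
    C ↦ AC
    D ↦ BB

A->DD, B->CA, C->AC, D->BB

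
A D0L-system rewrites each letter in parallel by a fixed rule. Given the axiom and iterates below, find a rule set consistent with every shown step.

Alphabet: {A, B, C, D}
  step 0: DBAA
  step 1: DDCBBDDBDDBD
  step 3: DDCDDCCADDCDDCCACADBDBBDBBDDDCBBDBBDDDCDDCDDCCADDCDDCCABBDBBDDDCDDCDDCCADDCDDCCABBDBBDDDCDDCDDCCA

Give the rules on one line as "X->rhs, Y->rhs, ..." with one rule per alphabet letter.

  step 0 ⇒ step 1: DBAA ⇒ DDC·BBD·DBD·DBD
    A ↦ DBD
    B ↦ BBD
    D ↦ DDC
    C ↦ CA  (constrained at step 1)

A->DBD, B->BBD, C->CA, D->DDC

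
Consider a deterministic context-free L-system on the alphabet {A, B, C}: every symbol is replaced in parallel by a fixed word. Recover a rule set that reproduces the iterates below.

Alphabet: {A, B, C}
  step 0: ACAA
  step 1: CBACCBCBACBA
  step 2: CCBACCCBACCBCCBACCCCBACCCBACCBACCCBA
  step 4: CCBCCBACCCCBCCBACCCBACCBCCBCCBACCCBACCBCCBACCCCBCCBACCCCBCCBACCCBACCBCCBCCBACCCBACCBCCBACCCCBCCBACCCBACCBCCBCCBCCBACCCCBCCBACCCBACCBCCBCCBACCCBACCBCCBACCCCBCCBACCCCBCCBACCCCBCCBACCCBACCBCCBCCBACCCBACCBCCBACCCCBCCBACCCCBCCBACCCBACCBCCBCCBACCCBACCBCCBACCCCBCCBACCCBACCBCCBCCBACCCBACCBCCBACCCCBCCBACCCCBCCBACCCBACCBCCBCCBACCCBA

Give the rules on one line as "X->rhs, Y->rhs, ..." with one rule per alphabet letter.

A->CBA, B->ACC, C->CCB

  step 1 ⇒ step 2: CBACCBCBACBA ⇒ CCB·ACC·CBA·CCB·CCB·ACC·CCB·ACC·CBA·CCB·ACC·CBA
    A ↦ CBA
    B ↦ ACC
    C ↦ CCB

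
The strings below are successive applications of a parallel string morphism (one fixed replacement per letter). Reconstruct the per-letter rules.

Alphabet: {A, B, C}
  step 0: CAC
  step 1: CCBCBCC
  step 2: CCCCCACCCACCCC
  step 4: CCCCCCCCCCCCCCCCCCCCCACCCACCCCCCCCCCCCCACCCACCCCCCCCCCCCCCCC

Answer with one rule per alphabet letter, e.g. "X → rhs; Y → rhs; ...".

  step 1 ⇒ step 2: CCBCBCC ⇒ CC·CC·CA·CC·CA·CC·CC
    B ↦ CA
    C ↦ CC
  step 0 ⇒ step 1: CAC ⇒ CC·BCB·CC
    A ↦ BCB

A->BCB, B->CA, C->CC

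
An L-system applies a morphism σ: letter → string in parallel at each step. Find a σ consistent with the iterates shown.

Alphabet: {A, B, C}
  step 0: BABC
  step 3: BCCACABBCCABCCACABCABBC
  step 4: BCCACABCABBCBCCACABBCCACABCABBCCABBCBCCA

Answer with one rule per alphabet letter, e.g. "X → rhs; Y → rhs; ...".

  step 3 ⇒ step 4: BCCACABBCCABCCACABCABBC ⇒ BC·CA·CA·B·CA·B·BC·BC·CA·CA·B·BC·CA·CA·B·CA·B·BC·CA·B·BC·BC·CA
    A ↦ B
    B ↦ BC
    C ↦ CA

A->B, B->BC, C->CA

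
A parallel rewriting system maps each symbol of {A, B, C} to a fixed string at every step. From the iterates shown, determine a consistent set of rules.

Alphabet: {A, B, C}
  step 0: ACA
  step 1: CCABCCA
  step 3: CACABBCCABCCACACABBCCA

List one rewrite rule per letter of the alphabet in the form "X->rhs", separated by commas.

  step 0 ⇒ step 1: ACA ⇒ CCA·B·CCA
    A ↦ CCA
    C ↦ B
    B ↦ CA  (constrained at step 1)

A->CCA, B->CA, C->B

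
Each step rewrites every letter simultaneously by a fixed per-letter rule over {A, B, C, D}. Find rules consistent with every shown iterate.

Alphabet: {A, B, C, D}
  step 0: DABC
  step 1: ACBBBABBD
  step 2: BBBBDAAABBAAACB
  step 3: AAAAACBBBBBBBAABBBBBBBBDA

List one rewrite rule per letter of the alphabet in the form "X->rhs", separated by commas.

A->BB, B->A, C->BBD, D->ACB

  step 2 ⇒ step 3: BBBBDAAABBAAACB ⇒ A·A·A·A·ACB·BB·BB·BB·A·A·BB·BB·BB·BBD·A
    A ↦ BB
    B ↦ A
    C ↦ BBD
    D ↦ ACB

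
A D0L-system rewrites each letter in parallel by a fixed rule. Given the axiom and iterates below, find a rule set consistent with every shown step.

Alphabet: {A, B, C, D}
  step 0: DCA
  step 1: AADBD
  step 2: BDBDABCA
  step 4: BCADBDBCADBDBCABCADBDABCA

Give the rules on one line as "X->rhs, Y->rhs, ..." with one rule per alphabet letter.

  step 1 ⇒ step 2: AADBD ⇒ BD·BD·A·BC·A
    A ↦ BD
    B ↦ BC
    D ↦ A
  step 0 ⇒ step 1: DCA ⇒ A·AD·BD
    C ↦ AD

A->BD, B->BC, C->AD, D->A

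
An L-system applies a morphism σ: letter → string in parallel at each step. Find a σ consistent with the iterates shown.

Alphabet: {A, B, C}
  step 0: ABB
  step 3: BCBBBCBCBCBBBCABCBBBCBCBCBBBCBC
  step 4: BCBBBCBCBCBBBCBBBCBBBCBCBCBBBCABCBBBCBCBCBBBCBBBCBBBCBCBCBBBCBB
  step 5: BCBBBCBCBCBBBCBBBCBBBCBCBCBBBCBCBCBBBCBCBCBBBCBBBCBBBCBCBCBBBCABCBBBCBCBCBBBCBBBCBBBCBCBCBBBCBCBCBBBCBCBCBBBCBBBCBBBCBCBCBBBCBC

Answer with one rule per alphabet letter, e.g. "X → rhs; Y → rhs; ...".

A->BCA, B->BC, C->BB

  step 4 ⇒ step 5: BCBBBCBCBCBBBCBBBCBBBCBCBCBBBCABCBBBCBCBCBBBCBBBCBBBCBCBCBBBCBB ⇒ BC·BB·BC·BC·BC·BB·BC·BB·BC·BB·BC·BC·BC·BB·BC·BC·BC·BB·BC·BC·BC·BB·BC·BB·BC·BB·BC·BC·BC·BB·BCA·BC·BB·BC·BC·BC·BB·BC·BB·BC·BB·BC·BC·BC·BB·BC·BC·BC·BB·BC·BC·BC·BB·BC·BB·BC·BB·BC·BC·BC·BB·BC·BC
    A ↦ BCA
    B ↦ BC
    C ↦ BB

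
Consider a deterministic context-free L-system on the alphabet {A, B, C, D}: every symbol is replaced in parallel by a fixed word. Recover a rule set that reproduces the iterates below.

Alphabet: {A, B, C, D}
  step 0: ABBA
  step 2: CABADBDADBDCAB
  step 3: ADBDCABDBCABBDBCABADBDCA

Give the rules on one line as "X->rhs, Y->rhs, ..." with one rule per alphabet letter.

  step 2 ⇒ step 3: CABADBDADBDCAB ⇒ AD·BD·CA·BD·B·CA·B·BD·B·CA·B·AD·BD·CA
    A ↦ BD
    B ↦ CA
    C ↦ AD
    D ↦ B

A->BD, B->CA, C->AD, D->B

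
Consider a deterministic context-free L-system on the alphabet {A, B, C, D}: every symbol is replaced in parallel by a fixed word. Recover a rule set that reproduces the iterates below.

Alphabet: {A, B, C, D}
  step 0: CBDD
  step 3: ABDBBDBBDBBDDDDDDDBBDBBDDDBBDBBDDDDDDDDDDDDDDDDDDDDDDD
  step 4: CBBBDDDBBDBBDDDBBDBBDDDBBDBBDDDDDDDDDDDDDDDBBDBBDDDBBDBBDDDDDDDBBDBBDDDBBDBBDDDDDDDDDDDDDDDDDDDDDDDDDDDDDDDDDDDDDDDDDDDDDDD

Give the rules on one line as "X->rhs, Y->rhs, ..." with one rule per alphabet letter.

  step 3 ⇒ step 4: ABDBBDBBDBBDDDDDDDBBDBBDDDBBDBBDDDDDDDDDDDDDDDDDDDDDDD ⇒ CB·BBD·DD·BBD·BBD·DD·BBD·BBD·DD·BBD·BBD·DD·DD·DD·DD·DD·DD·DD·BBD·BBD·DD·BBD·BBD·DD·DD·DD·BBD·BBD·DD·BBD·BBD·DD·DD·DD·DD·DD·DD·DD·DD·DD·DD·DD·DD·DD·DD·DD·DD·DD·DD·DD·DD·DD·DD·DD
    A ↦ CB
    B ↦ BBD
    D ↦ DD
    C ↦ ABD  (constrained at step 0)

A->CB, B->BBD, C->ABD, D->DD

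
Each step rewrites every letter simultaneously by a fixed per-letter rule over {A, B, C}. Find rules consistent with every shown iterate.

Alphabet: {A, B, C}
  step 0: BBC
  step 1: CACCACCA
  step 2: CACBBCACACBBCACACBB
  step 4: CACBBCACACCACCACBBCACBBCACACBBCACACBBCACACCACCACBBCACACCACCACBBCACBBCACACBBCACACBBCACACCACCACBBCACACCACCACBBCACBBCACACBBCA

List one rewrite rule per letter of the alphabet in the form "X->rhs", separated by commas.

  step 1 ⇒ step 2: CACCACCA ⇒ CA·CBB·CA·CA·CBB·CA·CA·CBB
    A ↦ CBB
    C ↦ CA
  step 0 ⇒ step 1: BBC ⇒ CAC·CAC·CA
    B ↦ CAC

A->CBB, B->CAC, C->CA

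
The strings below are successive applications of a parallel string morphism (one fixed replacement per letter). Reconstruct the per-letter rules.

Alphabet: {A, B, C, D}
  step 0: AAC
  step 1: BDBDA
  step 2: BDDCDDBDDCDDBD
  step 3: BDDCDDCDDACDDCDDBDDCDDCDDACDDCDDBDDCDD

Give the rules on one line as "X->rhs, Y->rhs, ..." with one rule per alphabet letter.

A->BD, B->BDD, C->A, D->CDD

  step 2 ⇒ step 3: BDDCDDBDDCDDBD ⇒ BDD·CDD·CDD·A·CDD·CDD·BDD·CDD·CDD·A·CDD·CDD·BDD·CDD
    B ↦ BDD
    C ↦ A
    D ↦ CDD
  step 0 ⇒ step 1: AAC ⇒ BD·BD·A
    A ↦ BD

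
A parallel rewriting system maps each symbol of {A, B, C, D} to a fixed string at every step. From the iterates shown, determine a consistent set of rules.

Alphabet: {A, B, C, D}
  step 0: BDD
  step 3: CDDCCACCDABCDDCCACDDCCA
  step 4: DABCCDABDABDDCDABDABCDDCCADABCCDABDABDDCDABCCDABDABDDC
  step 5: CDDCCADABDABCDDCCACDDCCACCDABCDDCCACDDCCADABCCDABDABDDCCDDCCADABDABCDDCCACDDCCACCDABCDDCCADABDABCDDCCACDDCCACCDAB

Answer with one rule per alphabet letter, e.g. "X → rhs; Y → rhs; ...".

  step 4 ⇒ step 5: DABCCDABDABDDCDABDABCDDCCADABCCDABDABDDCDABCCDABDABDDC ⇒ C·DDC·CA·DAB·DAB·C·DDC·CA·C·DDC·CA·C·C·DAB·C·DDC·CA·C·DDC·CA·DAB·C·C·DAB·DAB·DDC·C·DDC·CA·DAB·DAB·C·DDC·CA·C·DDC·CA·C·C·DAB·C·DDC·CA·DAB·DAB·C·DDC·CA·C·DDC·CA·C·C·DAB
    A ↦ DDC
    B ↦ CA
    C ↦ DAB
    D ↦ C

A->DDC, B->CA, C->DAB, D->C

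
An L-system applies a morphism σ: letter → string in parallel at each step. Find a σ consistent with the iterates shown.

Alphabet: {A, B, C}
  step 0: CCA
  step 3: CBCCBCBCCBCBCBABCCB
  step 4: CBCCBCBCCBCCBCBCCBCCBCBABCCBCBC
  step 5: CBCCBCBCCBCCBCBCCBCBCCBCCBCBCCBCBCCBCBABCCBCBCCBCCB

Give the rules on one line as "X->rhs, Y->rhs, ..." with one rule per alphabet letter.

A->BAB, B->C, C->CB

  step 4 ⇒ step 5: CBCCBCBCCBCCBCBCCBCCBCBABCCBCBC ⇒ CB·C·CB·CB·C·CB·C·CB·CB·C·CB·CB·C·CB·C·CB·CB·C·CB·CB·C·CB·C·BAB·C·CB·CB·C·CB·C·CB
    A ↦ BAB
    B ↦ C
    C ↦ CB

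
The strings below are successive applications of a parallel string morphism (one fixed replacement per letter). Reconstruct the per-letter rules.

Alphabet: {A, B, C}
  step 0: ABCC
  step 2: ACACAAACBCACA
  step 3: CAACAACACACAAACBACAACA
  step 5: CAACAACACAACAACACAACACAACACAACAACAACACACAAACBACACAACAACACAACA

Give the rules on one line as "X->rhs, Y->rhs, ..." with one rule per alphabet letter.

A->CA, B->ACB, C->A

  step 2 ⇒ step 3: ACACAAACBCACA ⇒ CA·A·CA·A·CA·CA·CA·A·ACB·A·CA·A·CA
    A ↦ CA
    B ↦ ACB
    C ↦ A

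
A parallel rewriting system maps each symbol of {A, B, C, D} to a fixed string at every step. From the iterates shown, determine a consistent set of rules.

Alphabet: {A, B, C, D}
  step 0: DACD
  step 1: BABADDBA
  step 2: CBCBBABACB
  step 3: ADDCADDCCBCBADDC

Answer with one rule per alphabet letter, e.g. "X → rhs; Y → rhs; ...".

  step 2 ⇒ step 3: CBCBBABACB ⇒ ADD·C·ADD·C·C·B·C·B·ADD·C
    A ↦ B
    B ↦ C
    C ↦ ADD
  step 0 ⇒ step 1: DACD ⇒ BA·B·ADD·BA
    D ↦ BA

A->B, B->C, C->ADD, D->BA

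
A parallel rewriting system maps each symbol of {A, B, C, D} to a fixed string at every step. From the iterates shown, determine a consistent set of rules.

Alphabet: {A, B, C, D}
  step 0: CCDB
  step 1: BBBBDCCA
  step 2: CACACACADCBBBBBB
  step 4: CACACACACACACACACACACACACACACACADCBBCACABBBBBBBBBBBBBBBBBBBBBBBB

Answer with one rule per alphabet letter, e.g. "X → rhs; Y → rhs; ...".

A->BB, B->CA, C->BB, D->DC

  step 1 ⇒ step 2: BBBBDCCA ⇒ CA·CA·CA·CA·DC·BB·BB·BB
    A ↦ BB
    B ↦ CA
    C ↦ BB
    D ↦ DC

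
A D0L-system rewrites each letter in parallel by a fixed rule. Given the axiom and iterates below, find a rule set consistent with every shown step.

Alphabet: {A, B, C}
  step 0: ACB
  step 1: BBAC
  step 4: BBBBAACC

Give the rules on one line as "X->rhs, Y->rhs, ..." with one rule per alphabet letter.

A->BB, B->C, C->A

  step 0 ⇒ step 1: ACB ⇒ BB·A·C
    A ↦ BB
    B ↦ C
    C ↦ A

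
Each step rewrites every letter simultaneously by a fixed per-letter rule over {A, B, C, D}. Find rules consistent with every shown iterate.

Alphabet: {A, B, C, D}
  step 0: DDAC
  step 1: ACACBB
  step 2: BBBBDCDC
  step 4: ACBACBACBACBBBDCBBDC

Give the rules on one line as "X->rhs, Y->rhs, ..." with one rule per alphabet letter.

  step 1 ⇒ step 2: ACACBB ⇒ B·B·B·B·DC·DC
    A ↦ B
    B ↦ DC
    C ↦ B
  step 0 ⇒ step 1: DDAC ⇒ AC·AC·B·B
    D ↦ AC

A->B, B->DC, C->B, D->AC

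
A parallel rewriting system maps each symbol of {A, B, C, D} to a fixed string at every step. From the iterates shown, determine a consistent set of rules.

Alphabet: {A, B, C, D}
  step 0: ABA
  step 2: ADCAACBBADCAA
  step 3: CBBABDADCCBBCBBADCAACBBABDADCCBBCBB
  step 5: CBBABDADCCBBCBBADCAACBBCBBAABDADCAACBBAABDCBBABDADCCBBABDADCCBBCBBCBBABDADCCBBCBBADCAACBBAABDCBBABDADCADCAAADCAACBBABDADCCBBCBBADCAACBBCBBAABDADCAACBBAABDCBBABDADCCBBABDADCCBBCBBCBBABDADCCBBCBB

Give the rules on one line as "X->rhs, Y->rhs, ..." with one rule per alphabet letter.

A->CBB, B->A, C->ADC, D->ABD

  step 2 ⇒ step 3: ADCAACBBADCAA ⇒ CBB·ABD·ADC·CBB·CBB·ADC·A·A·CBB·ABD·ADC·CBB·CBB
    A ↦ CBB
    B ↦ A
    C ↦ ADC
    D ↦ ABD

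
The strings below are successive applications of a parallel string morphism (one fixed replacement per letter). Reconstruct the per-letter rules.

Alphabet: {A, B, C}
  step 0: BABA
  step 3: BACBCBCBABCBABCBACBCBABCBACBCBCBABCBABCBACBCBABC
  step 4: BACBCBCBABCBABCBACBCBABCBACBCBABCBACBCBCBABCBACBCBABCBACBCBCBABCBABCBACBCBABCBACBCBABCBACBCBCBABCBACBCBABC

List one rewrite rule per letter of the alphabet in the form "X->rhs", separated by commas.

A->CBC, B->BA, C->BC

  step 3 ⇒ step 4: BACBCBCBABCBABCBACBCBABCBACBCBCBABCBABCBACBCBABC ⇒ BA·CBC·BC·BA·BC·BA·BC·BA·CBC·BA·BC·BA·CBC·BA·BC·BA·CBC·BC·BA·BC·BA·CBC·BA·BC·BA·CBC·BC·BA·BC·BA·BC·BA·CBC·BA·BC·BA·CBC·BA·BC·BA·CBC·BC·BA·BC·BA·CBC·BA·BC
    A ↦ CBC
    B ↦ BA
    C ↦ BC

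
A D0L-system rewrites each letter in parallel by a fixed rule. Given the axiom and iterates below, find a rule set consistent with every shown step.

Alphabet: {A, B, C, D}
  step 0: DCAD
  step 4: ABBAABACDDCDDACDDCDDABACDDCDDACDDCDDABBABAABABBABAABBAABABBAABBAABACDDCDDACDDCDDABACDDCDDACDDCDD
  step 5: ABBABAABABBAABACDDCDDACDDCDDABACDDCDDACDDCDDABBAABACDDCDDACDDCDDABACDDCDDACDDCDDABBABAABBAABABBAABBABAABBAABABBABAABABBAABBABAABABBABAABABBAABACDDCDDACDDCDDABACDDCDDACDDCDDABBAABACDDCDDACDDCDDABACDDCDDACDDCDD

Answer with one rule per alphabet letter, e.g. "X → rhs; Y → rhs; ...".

  step 4 ⇒ step 5: ABBAABACDDCDDACDDCDDABACDDCDDACDDCDDABBABAABABBABAABBAABABBAABBAABACDDCDDACDDCDDABACDDCDDACDDCDD ⇒ AB·BA·BA·AB·AB·BA·AB·A·CDD·CDD·A·CDD·CDD·AB·A·CDD·CDD·A·CDD·CDD·AB·BA·AB·A·CDD·CDD·A·CDD·CDD·AB·A·CDD·CDD·A·CDD·CDD·AB·BA·BA·AB·BA·AB·AB·BA·AB·BA·BA·AB·BA·AB·AB·BA·BA·AB·AB·BA·AB·BA·BA·AB·AB·BA·BA·AB·AB·BA·AB·A·CDD·CDD·A·CDD·CDD·AB·A·CDD·CDD·A·CDD·CDD·AB·BA·AB·A·CDD·CDD·A·CDD·CDD·AB·A·CDD·CDD·A·CDD·CDD
    A ↦ AB
    B ↦ BA
    C ↦ A
    D ↦ CDD

A->AB, B->BA, C->A, D->CDD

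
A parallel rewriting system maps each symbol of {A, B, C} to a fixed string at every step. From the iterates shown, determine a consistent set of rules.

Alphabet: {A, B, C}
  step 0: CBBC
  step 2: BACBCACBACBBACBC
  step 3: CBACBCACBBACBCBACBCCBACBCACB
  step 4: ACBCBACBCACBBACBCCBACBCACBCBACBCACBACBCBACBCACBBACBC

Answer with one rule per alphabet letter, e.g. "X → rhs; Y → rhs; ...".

  step 3 ⇒ step 4: CBACBCACBBACBCBACBCCBACBCACB ⇒ ACB·C·B·ACB·C·ACB·B·ACB·C·C·B·ACB·C·ACB·C·B·ACB·C·ACB·ACB·C·B·ACB·C·ACB·B·ACB·C
    A ↦ B
    B ↦ C
    C ↦ ACB

A->B, B->C, C->ACB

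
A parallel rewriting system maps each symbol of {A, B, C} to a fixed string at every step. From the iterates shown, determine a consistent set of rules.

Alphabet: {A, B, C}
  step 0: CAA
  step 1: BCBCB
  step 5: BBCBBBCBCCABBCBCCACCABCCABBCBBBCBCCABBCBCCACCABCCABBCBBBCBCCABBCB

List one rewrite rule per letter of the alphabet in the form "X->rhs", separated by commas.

A->CB, B->CCA, C->B

  step 0 ⇒ step 1: CAA ⇒ B·CB·CB
    A ↦ CB
    C ↦ B
    B ↦ CCA  (constrained at step 1)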